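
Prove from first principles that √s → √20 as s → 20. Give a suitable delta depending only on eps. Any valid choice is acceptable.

Suppose eps > 0. We want delta > 0 such that 0 < |s − 20| < delta implies |√s − √20| < eps.
Multiplying by the conjugate, |√s − √20| = |s − 20|/(√s + √20).
Restrict delta ≤ 20 so that |s − 20| < 20 forces s > 0, and then √s + √20 > √20.
Hence |√s − √20| < |s − 20|/√20, which is < eps once |s − 20| < √20·eps.
Take delta = min(20, √20·eps). If 0 < |s − 20| < delta then s > 0 and |√s − √20| < |s − 20|/√20 < eps.

delta = min(20, √20·eps)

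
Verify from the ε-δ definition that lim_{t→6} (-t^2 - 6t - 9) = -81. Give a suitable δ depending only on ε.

Let ε > 0. We want δ > 0 such that 0 < |t − 6| < δ implies |(-t^2 - 6t - 9) + 81| < ε.
(-t^2 - 6t - 9) + 81 = -t^2 - 6t + 72 = (t − 6)(-t - 12).
So |(-t^2 - 6t - 9) + 81| = |t − 6|·|-t - 12|.
Assume first that |t − 6| < 1, so |t| < 7. Then |-t - 12| ≤ 7 + 12 = 19.
Hence |(-t^2 - 6t - 9) + 81| ≤ 19|t − 6| < ε provided |t − 6| < ε/19.
Choosing δ = min(1, ε/19) ensures both conditions, hence |(-t^2 - 6t - 9) + 81| < ε.

δ = min(1, ε/19)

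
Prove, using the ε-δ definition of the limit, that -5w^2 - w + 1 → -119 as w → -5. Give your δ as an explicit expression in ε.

Let ε > 0. We want δ > 0 such that 0 < |w + 5| < δ implies |(-5w^2 - w + 1) + 119| < ε.
(-5w^2 - w + 1) + 119 = -5w^2 - w + 120 = (w + 5)(-5w + 24).
So |(-5w^2 - w + 1) + 119| = |w + 5|·|-5w + 24|.
Assume first that |w + 5| < 2, so |w| < 7. Then |-5w + 24| ≤ 5·7 + 24 = 59.
Hence |(-5w^2 - w + 1) + 119| ≤ 59|w + 5| < ε provided |w + 5| < ε/59.
Take δ = min(2, ε/59). Then 0 < |w + 5| < δ gives both |w + 5| < 2 and |w + 5| < ε/59, so |(-5w^2 - w + 1) + 119| < ε.

δ = min(2, ε/59)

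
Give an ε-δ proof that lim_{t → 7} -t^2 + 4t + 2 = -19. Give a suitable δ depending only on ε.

δ = min(1, ε/11)

Let ε > 0 be given. We want δ > 0 such that 0 < |t − 7| < δ implies |(-t^2 + 4t + 2) + 19| < ε.
(-t^2 + 4t + 2) + 19 = -t^2 + 4t + 21 = (t − 7)(-t - 3).
So |(-t^2 + 4t + 2) + 19| = |t − 7|·|-t - 3|.
Require δ ≤ 1. Then |t − 7| < 1 gives |t| < 8, and by the triangle inequality |-t - 3| ≤ 8 + 3 = 11.
Hence |(-t^2 + 4t + 2) + 19| ≤ 11|t − 7| < ε provided |t − 7| < ε/11.
Choosing δ = min(1, ε/11) ensures both conditions, hence |(-t^2 + 4t + 2) + 19| < ε.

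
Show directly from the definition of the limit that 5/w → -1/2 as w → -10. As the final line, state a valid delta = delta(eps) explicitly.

Fix eps > 0. We seek delta > 0 such that 0 < |w + 10| < delta implies |5/w + 1/2| < eps.
|5/w + 1/2| = 5·|-10 − w|/(10·|w|) = 5|w + 10|/(10|w|).
Restrict delta ≤ 5. Then |w + 10| < 5 gives |w| > 5, so 10|w| > 50.
Then |5/w + 1/2| < 5|w + 10|/50, which is < eps when |w + 10| < 10eps.
Take delta = min(5, 10eps). Then 0 < |w + 10| < delta gives both |w + 10| < 5 and |w + 10| < 10eps, so |5/w + 1/2| < eps.

delta = min(5, 10eps)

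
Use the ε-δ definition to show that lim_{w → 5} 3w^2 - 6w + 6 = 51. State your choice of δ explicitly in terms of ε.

Let ε > 0. We want δ > 0 such that 0 < |w − 5| < δ implies |(3w^2 - 6w + 6) − 51| < ε.
(3w^2 - 6w + 6) − 51 = 3w^2 - 6w - 45 = (w − 5)(3w + 9).
So |(3w^2 - 6w + 6) − 51| = |w − 5|·|3w + 9|.
Assume first that |w − 5| < 1, so |w| < 6. Then |3w + 9| ≤ 3·6 + 9 = 27.
Hence |(3w^2 - 6w + 6) − 51| ≤ 27|w − 5| < ε provided |w − 5| < ε/27.
Choosing δ = min(1, ε/27) ensures both conditions, hence |(3w^2 - 6w + 6) − 51| < ε.

δ = min(1, ε/27)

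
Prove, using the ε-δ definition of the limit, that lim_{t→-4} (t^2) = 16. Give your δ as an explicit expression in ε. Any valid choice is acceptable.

δ = min(1, ε/9)

Let ε > 0. We seek δ > 0 with 0 < |t + 4| < δ ⇒ |t^2 − 16| < ε.
Factor: t^2 − 16 = (t + 4)(t - 4), so |t^2 − 16| = |t + 4|·|t - 4|.
Impose δ ≤ 1 so that |t| < 5; then |t - 4| ≤ 9.
Hence |t^2 − 16| ≤ 9|t + 4|, which is < ε once |t + 4| < ε/9.
Take δ = min(1, ε/9). If 0 < |t + 4| < δ then both bounds hold and |t^2 − 16| ≤ 9|t + 4| < 9·(ε/9) = ε.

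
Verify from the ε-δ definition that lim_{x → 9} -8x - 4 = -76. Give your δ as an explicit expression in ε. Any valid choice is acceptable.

Let ε > 0 be given. We need δ > 0 so that 0 < |x − 9| < δ implies |(-8x - 4) + 76| < ε.
Since (-8x - 4) + 76 = -8(x − 9), we have |(-8x - 4) + 76| = 8|x − 9|.
So 8|x − 9| < ε exactly when |x − 9| < ε/8.
Take δ = ε/8. If 0 < |x − 9| < δ then |(-8x - 4) + 76| = 8|x − 9| < 8·(ε/8) = ε.

δ = ε/8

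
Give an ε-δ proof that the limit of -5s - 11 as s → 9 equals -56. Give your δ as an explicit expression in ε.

Let ε > 0. We need δ > 0 so that 0 < |s − 9| < δ implies |(-5s - 11) + 56| < ε.
Since (-5s - 11) + 56 = -5(s − 9), we have |(-5s - 11) + 56| = 5|s − 9|.
So 5|s − 9| < ε exactly when |s − 9| < ε/5.
Choosing δ = ε/5 gives |(-5s - 11) + 56| = 5|s − 9| < ε whenever |s − 9| < δ.

δ = ε/5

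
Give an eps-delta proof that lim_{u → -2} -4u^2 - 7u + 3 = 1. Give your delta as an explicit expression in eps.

delta = min(2, eps/17)

Fix eps > 0. We want delta > 0 such that 0 < |u + 2| < delta implies |(-4u^2 - 7u + 3) − 1| < eps.
(-4u^2 - 7u + 3) − 1 = -4u^2 - 7u + 2 = (u + 2)(-4u + 1).
So |(-4u^2 - 7u + 3) − 1| = |u + 2|·|-4u + 1|.
Assume first that |u + 2| < 2, so |u| < 4. Then |-4u + 1| ≤ 4·4 + 1 = 17.
Hence |(-4u^2 - 7u + 3) − 1| ≤ 17|u + 2| < eps provided |u + 2| < eps/17.
Take delta = min(2, eps/17). Then 0 < |u + 2| < delta gives both |u + 2| < 2 and |u + 2| < eps/17, so |(-4u^2 - 7u + 3) − 1| < eps.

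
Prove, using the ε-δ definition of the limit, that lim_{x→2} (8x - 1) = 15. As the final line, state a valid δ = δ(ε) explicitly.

δ = ε/8

Suppose ε > 0. We need δ > 0 so that 0 < |x − 2| < δ implies |(8x - 1) − 15| < ε.
Since (8x - 1) − 15 = 8(x − 2), we have |(8x - 1) − 15| = 8|x − 2|.
So 8|x − 2| < ε exactly when |x − 2| < ε/8.
Take δ = ε/8. If 0 < |x − 2| < δ then |(8x - 1) − 15| = 8|x − 2| < 8·(ε/8) = ε.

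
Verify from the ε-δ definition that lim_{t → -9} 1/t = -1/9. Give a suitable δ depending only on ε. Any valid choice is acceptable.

δ = min(9/2, (81/2)ε)

Let ε > 0 be given. We seek δ > 0 such that 0 < |t + 9| < δ implies |1/t + 1/9| < ε.
|1/t + 1/9| = |-9 − t|/(9·|t|) = |t + 9|/(9|t|).
Require δ ≤ 9/2 so that |t| > 9 − 9/2 = 9/2, hence 9|t| > 81/2.
Then |1/t + 1/9| < |t + 9|/(81/2), which is < ε when |t + 9| < (81/2)ε.
Take δ = min(9/2, (81/2)ε). Then 0 < |t + 9| < δ gives both |t + 9| < 9/2 and |t + 9| < (81/2)ε, so |1/t + 1/9| < ε.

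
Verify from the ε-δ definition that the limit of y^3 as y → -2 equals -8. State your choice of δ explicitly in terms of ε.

Let ε > 0. We seek δ > 0 with 0 < |y + 2| < δ ⇒ |y^3 + 8| < ε.
Factor: y^3 + 8 = (y + 2)(y^2 - 2y + 4), so |y^3 + 8| = |y + 2|·|y^2 - 2y + 4|.
Restrict δ ≤ 1. Then |y + 2| < 1 gives |y| < 3, so by the triangle inequality |y^2 - 2y + 4| ≤ 3^2 + 2·3 + 4 = 19.
Hence |y^3 + 8| ≤ 19|y + 2|, which is < ε once |y + 2| < ε/19.
Take δ = min(1, ε/19). If 0 < |y + 2| < δ then both bounds hold and |y^3 + 8| ≤ 19|y + 2| < 19·(ε/19) = ε.

δ = min(1, ε/19)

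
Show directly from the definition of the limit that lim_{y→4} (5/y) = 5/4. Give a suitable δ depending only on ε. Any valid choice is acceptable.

δ = min(2, (8/5)ε)

Fix ε > 0. We seek δ > 0 such that 0 < |y − 4| < δ implies |5/y − (5/4)| < ε.
|5/y − (5/4)| = 5·|4 − y|/(4·|y|) = 5|y − 4|/(4|y|).
Restrict δ ≤ 2. Then |y − 4| < 2 gives |y| > 2, so 4|y| > 8.
Then |5/y − (5/4)| < 5|y − 4|/8, which is < ε when |y − 4| < (8/5)ε.
Take δ = min(2, (8/5)ε). Then 0 < |y − 4| < δ gives both |y − 4| < 2 and |y − 4| < (8/5)ε, so |5/y − (5/4)| < ε.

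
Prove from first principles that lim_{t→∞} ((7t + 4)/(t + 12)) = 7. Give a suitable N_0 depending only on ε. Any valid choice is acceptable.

N_0 = 80/ε

Suppose ε > 0. We seek N_0 > 0 such that t > N_0 implies |(7t + 4)/(t + 12) − 7| < ε.
(7t + 4)/(t + 12) − 7 = ((7t + 4) − 7(t + 12)) / ((t + 12)) = -80/((t + 12)).
For t > 0 we have t + 12 > t, so |(7t + 4)/(t + 12) − 7| = 80/((t + 12)) < 80/(t) = 80/t.
Thus |(7t + 4)/(t + 12) − 7| < ε whenever t > 80/ε.
Take N_0 = 80/ε. If t > N_0 then |(7t + 4)/(t + 12) − 7| < 80/t < ε.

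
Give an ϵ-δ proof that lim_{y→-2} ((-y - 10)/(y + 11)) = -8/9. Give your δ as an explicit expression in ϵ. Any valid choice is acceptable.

Let ϵ > 0 be given. We want δ > 0 with 0 < |y + 2| < δ ⇒ |(-y - 10)/(y + 11) + 8/9| < ϵ.
Combining over a common denominator, (-y - 10)/(y + 11) + 8/9 = [(-y - 10)·9 − (-8)·(y + 11)] / [9·(y + 11)] = -1(y + 2) / (9(y + 11)).
So |(-y - 10)/(y + 11) + 8/9| = |y + 2| / (9·|y + 11|).
Restrict δ ≤ 9/2. Then |y + 2| < 9/2 gives |y + 11| = |(y + 2) + 9| ≥ 9 − 9/2 = 9/2.
Hence |(-y - 10)/(y + 11) + 8/9| < |y + 2|/(9·(9/2)) = (2/81)|y + 2|, which is < ϵ once |y + 2| < (81/2)ϵ.
Take δ = min(9/2, (81/2)ϵ). Then 0 < |y + 2| < δ forces both bounds, so |(-y - 10)/(y + 11) + 8/9| < ϵ.

δ = min(9/2, (81/2)ϵ)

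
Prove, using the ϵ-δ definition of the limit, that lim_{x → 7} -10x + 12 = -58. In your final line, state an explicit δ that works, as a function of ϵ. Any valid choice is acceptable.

δ = ϵ/10

Let ϵ > 0 be given. We need δ > 0 so that 0 < |x − 7| < δ implies |(-10x + 12) + 58| < ϵ.
Since (-10x + 12) + 58 = -10(x − 7), we have |(-10x + 12) + 58| = 10|x − 7|.
Thus it suffices that |x − 7| < ϵ/10.
Take δ = ϵ/10. If 0 < |x − 7| < δ then |(-10x + 12) + 58| = 10|x − 7| < 10·(ϵ/10) = ϵ.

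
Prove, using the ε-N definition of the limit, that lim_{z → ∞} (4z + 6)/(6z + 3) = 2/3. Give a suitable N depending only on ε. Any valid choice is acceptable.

Fix ε > 0. We seek N > 0 such that z > N implies |(4z + 6)/(6z + 3) − (2/3)| < ε.
(4z + 6)/(6z + 3) − (2/3) = (6(4z + 6) − 4(6z + 3)) / (6(6z + 3)) = 24/(6(6z + 3)).
For z > 0 we have 6z + 3 > 6z, so |(4z + 6)/(6z + 3) − (2/3)| = 24/(6(6z + 3)) < 24/(6·6z) = (2/3)/z.
Thus |(4z + 6)/(6z + 3) − (2/3)| < ε whenever z > (2/3)/ε.
Take N = (2/3)/ε. If z > N then |(4z + 6)/(6z + 3) − (2/3)| < (2/3)/z < ε.

N = (2/3)/ε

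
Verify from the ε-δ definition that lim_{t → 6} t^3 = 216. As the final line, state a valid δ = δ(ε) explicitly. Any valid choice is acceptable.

Fix ε > 0. We seek δ > 0 with 0 < |t − 6| < δ ⇒ |t^3 − 216| < ε.
Factor: t^3 − 216 = (t − 6)(t^2 + 6t + 36), so |t^3 − 216| = |t − 6|·|t^2 + 6t + 36|.
Impose δ ≤ 2 so that |t| < 8; then |t^2 + 6t + 36| ≤ 148.
Hence |t^3 − 216| ≤ 148|t − 6|, which is < ε once |t − 6| < ε/148.
Take δ = min(2, ε/148). If 0 < |t − 6| < δ then both bounds hold and |t^3 − 216| ≤ 148|t − 6| < 148·(ε/148) = ε.

δ = min(2, ε/148)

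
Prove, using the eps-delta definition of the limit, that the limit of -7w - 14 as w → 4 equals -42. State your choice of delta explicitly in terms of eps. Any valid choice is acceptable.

delta = eps/7

Let eps > 0. We need delta > 0 so that 0 < |w − 4| < delta implies |(-7w - 14) + 42| < eps.
Since (-7w - 14) + 42 = -7(w − 4), we have |(-7w - 14) + 42| = 7|w − 4|.
So 7|w − 4| < eps exactly when |w − 4| < eps/7.
Take delta = eps/7. If 0 < |w − 4| < delta then |(-7w - 14) + 42| = 7|w − 4| < 7·(eps/7) = eps.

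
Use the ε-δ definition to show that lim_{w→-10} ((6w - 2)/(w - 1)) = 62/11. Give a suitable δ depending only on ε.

Let ε > 0. We want δ > 0 with 0 < |w + 10| < δ ⇒ |(6w - 2)/(w - 1) − (62/11)| < ε.
Combining over a common denominator, (6w - 2)/(w - 1) − (62/11) = [(6w - 2)·(-11) − (-62)·(w - 1)] / [(-11)·(w - 1)] = -4(w + 10) / ((-11)(w - 1)).
So |(6w - 2)/(w - 1) − (62/11)| = 4|w + 10| / (11·|w − 1|).
Restrict δ ≤ 11/2. Then |w + 10| < 11/2 gives |w − 1| = |(w + 10) + (-11)| ≥ 11 − 11/2 = 11/2.
Hence |(6w - 2)/(w - 1) − (62/11)| < 4|w + 10|/(11·(11/2)) = (8/121)|w + 10|, which is < ε once |w + 10| < (121/8)ε.
Take δ = min(11/2, (121/8)ε). Then 0 < |w + 10| < δ forces both bounds, so |(6w - 2)/(w - 1) − (62/11)| < ε.

δ = min(11/2, (121/8)ε)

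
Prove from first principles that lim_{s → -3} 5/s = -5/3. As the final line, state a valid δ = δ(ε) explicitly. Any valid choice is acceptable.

δ = min(3/2, (9/10)ε)

Let ε > 0 be given. We seek δ > 0 such that 0 < |s + 3| < δ implies |5/s + 5/3| < ε.
|5/s + 5/3| = 5·|-3 − s|/(3·|s|) = 5|s + 3|/(3|s|).
Require δ ≤ 3/2 so that |s| > 3 − 3/2 = 3/2, hence 3|s| > 9/2.
Then |5/s + 5/3| < 5|s + 3|/(9/2), which is < ε when |s + 3| < (9/10)ε.
Take δ = min(3/2, (9/10)ε). Then 0 < |s + 3| < δ gives both |s + 3| < 3/2 and |s + 3| < (9/10)ε, so |5/s + 5/3| < ε.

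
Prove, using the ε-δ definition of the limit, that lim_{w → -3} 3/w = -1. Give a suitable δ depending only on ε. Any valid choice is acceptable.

δ = min(3/2, (3/2)ε)

Suppose ε > 0. We seek δ > 0 such that 0 < |w + 3| < δ implies |3/w + 1| < ε.
|3/w + 1| = 3·|-3 − w|/(3·|w|) = 3|w + 3|/(3|w|).
Require δ ≤ 3/2 so that |w| > 3 − 3/2 = 3/2, hence 3|w| > 9/2.
Then |3/w + 1| < 3|w + 3|/(9/2), which is < ε when |w + 3| < (3/2)ε.
Take δ = min(3/2, (3/2)ε). Then 0 < |w + 3| < δ gives both |w + 3| < 3/2 and |w + 3| < (3/2)ε, so |3/w + 1| < ε.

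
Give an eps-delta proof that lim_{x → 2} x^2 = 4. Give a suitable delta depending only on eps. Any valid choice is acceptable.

delta = min(2, eps/6)

Fix eps > 0. We seek delta > 0 with 0 < |x − 2| < delta ⇒ |x^2 − 4| < eps.
Factor: x^2 − 4 = (x − 2)(x + 2), so |x^2 − 4| = |x − 2|·|x + 2|.
Impose delta ≤ 2 so that |x| < 4; then |x + 2| ≤ 6.
Hence |x^2 − 4| ≤ 6|x − 2|, which is < eps once |x − 2| < eps/6.
Take delta = min(2, eps/6). If 0 < |x − 2| < delta then both bounds hold and |x^2 − 4| ≤ 6|x − 2| < 6·(eps/6) = eps.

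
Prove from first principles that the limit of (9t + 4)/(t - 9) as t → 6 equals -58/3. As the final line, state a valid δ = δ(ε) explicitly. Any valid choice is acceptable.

Fix ε > 0. We want δ > 0 with 0 < |t − 6| < δ ⇒ |(9t + 4)/(t - 9) + 58/3| < ε.
Combining over a common denominator, (9t + 4)/(t - 9) + 58/3 = [(9t + 4)·(-3) − 58·(t - 9)] / [(-3)·(t - 9)] = -85(t − 6) / ((-3)(t - 9)).
So |(9t + 4)/(t - 9) + 58/3| = 85|t − 6| / (3·|t − 9|).
Restrict δ ≤ 3/2. Then |t − 6| < 3/2 gives |t − 9| = |(t − 6) + (-3)| ≥ 3 − 3/2 = 3/2.
Hence |(9t + 4)/(t - 9) + 58/3| < 85|t − 6|/(3·(3/2)) = (170/9)|t − 6|, which is < ε once |t − 6| < (9/170)ε.
Take δ = min(3/2, (9/170)ε). Then 0 < |t − 6| < δ forces both bounds, so |(9t + 4)/(t - 9) + 58/3| < ε.

δ = min(3/2, (9/170)ε)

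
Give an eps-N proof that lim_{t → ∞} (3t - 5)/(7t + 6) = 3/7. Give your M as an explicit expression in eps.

M = (53/49)/eps

Let eps > 0. We seek M > 0 such that t > M implies |(3t - 5)/(7t + 6) − (3/7)| < eps.
(3t - 5)/(7t + 6) − (3/7) = (7(3t - 5) − 3(7t + 6)) / (7(7t + 6)) = -53/(7(7t + 6)).
For t > 0 we have 7t + 6 > 7t, so |(3t - 5)/(7t + 6) − (3/7)| = 53/(7(7t + 6)) < 53/(7·7t) = (53/49)/t.
Thus |(3t - 5)/(7t + 6) − (3/7)| < eps whenever t > (53/49)/eps.
Take M = (53/49)/eps. If t > M then |(3t - 5)/(7t + 6) − (3/7)| < (53/49)/t < eps.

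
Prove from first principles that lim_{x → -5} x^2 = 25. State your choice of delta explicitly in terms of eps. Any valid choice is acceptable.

Let eps > 0. We seek delta > 0 with 0 < |x + 5| < delta ⇒ |x^2 − 25| < eps.
Factor: x^2 − 25 = (x + 5)(x - 5), so |x^2 − 25| = |x + 5|·|x - 5|.
Impose delta ≤ 2 so that |x| < 7; then |x - 5| ≤ 12.
Hence |x^2 − 25| ≤ 12|x + 5|, which is < eps once |x + 5| < eps/12.
Take delta = min(2, eps/12). If 0 < |x + 5| < delta then both bounds hold and |x^2 − 25| ≤ 12|x + 5| < 12·(eps/12) = eps.

delta = min(2, eps/12)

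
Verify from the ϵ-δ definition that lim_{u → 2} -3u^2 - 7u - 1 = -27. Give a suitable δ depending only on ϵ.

δ = min(2, ϵ/25)

Let ϵ > 0. We want δ > 0 such that 0 < |u − 2| < δ implies |(-3u^2 - 7u - 1) + 27| < ϵ.
(-3u^2 - 7u - 1) + 27 = -3u^2 - 7u + 26 = (u − 2)(-3u - 13).
So |(-3u^2 - 7u - 1) + 27| = |u − 2|·|-3u - 13|.
Require δ ≤ 2. Then |u − 2| < 2 gives |u| < 4, and by the triangle inequality |-3u - 13| ≤ 3·4 + 13 = 25.
Hence |(-3u^2 - 7u - 1) + 27| ≤ 25|u − 2| < ϵ provided |u − 2| < ϵ/25.
Choosing δ = min(2, ϵ/25) ensures both conditions, hence |(-3u^2 - 7u - 1) + 27| < ϵ.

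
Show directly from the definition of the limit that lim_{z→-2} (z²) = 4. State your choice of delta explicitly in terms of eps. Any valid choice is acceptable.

Suppose eps > 0. We seek delta > 0 with 0 < |z + 2| < delta ⇒ |z² − 4| < eps.
Factor: z² − 4 = (z + 2)(z - 2), so |z² − 4| = |z + 2|·|z - 2|.
Impose delta ≤ 1 so that |z| < 3; then |z - 2| ≤ 5.
Hence |z² − 4| ≤ 5|z + 2|, which is < eps once |z + 2| < eps/5.
Take delta = min(1, eps/5). If 0 < |z + 2| < delta then both bounds hold and |z² − 4| ≤ 5|z + 2| < 5·(eps/5) = eps.

delta = min(1, eps/5)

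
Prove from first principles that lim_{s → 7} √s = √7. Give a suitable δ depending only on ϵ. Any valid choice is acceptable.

Let ϵ > 0 be given. We want δ > 0 such that 0 < |s − 7| < δ implies |√s − √7| < ϵ.
Rationalise: √s − √7 = (s − 7)/(√s + √7), so |√s − √7| = |s − 7|/(√s + √7).
Restrict δ ≤ 7 so that |s − 7| < 7 forces s > 0, and then √s + √7 > √7.
Hence |√s − √7| < |s − 7|/√7, which is < ϵ once |s − 7| < √7·ϵ.
Take δ = min(7, √7·ϵ). If 0 < |s − 7| < δ then s > 0 and |√s − √7| < |s − 7|/√7 < ϵ.

δ = min(7, √7·ϵ)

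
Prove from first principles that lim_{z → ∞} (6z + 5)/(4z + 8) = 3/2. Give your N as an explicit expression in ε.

N = (7/4)/ε

Let ε > 0 be given. We seek N > 0 such that z > N implies |(6z + 5)/(4z + 8) − (3/2)| < ε.
(6z + 5)/(4z + 8) − (3/2) = (4(6z + 5) − 6(4z + 8)) / (4(4z + 8)) = -28/(4(4z + 8)).
For z > 0 we have 4z + 8 > 4z, so |(6z + 5)/(4z + 8) − (3/2)| = 28/(4(4z + 8)) < 28/(4·4z) = (7/4)/z.
Thus |(6z + 5)/(4z + 8) − (3/2)| < ε whenever z > (7/4)/ε.
Take N = (7/4)/ε. If z > N then |(6z + 5)/(4z + 8) − (3/2)| < (7/4)/z < ε.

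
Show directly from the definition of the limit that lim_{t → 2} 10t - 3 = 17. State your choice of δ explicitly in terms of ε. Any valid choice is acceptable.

Let ε > 0. We need δ > 0 so that 0 < |t − 2| < δ implies |(10t - 3) − 17| < ε.
Since (10t - 3) − 17 = 10(t − 2), we have |(10t - 3) − 17| = 10|t − 2|.
So 10|t − 2| < ε exactly when |t − 2| < ε/10.
Choosing δ = ε/10 gives |(10t - 3) − 17| = 10|t − 2| < ε whenever |t − 2| < δ.

δ = ε/10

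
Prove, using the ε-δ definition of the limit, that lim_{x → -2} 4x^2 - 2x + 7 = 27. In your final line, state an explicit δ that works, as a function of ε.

δ = min(1, ε/22)

Let ε > 0. We want δ > 0 such that 0 < |x + 2| < δ implies |(4x^2 - 2x + 7) − 27| < ε.
(4x^2 - 2x + 7) − 27 = 4x^2 - 2x - 20 = (x + 2)(4x - 10).
So |(4x^2 - 2x + 7) − 27| = |x + 2|·|4x - 10|.
Require δ ≤ 1. Then |x + 2| < 1 gives |x| < 3, and by the triangle inequality |4x - 10| ≤ 4·3 + 10 = 22.
Hence |(4x^2 - 2x + 7) − 27| ≤ 22|x + 2| < ε provided |x + 2| < ε/22.
Take δ = min(1, ε/22). Then 0 < |x + 2| < δ gives both |x + 2| < 1 and |x + 2| < ε/22, so |(4x^2 - 2x + 7) − 27| < ε.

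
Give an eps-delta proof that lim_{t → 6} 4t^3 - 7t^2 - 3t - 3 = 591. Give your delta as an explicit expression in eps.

Let eps > 0 be given. We want delta > 0 such that 0 < |t − 6| < delta implies |(4t^3 - 7t^2 - 3t - 3) − 591| < eps.
(4t^3 - 7t^2 - 3t - 3) − 591 = 4t^3 - 7t^2 - 3t - 594 = (t − 6)(4t^2 + 17t + 99).
So |(4t^3 - 7t^2 - 3t - 3) − 591| = |t − 6|·|4t^2 + 17t + 99|.
Require delta ≤ 2. Then |t − 6| < 2 gives |t| < 8, and by the triangle inequality |4t^2 + 17t + 99| ≤ 4·8^2 + 17·8 + 99 = 491.
Hence |(4t^3 - 7t^2 - 3t - 3) − 591| ≤ 491|t − 6| < eps provided |t − 6| < eps/491.
Take delta = min(2, eps/491). Then 0 < |t − 6| < delta gives both |t − 6| < 2 and |t − 6| < eps/491, so |(4t^3 - 7t^2 - 3t - 3) − 591| < eps.

delta = min(2, eps/491)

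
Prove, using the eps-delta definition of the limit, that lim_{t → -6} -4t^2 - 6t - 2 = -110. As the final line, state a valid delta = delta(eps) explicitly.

Suppose eps > 0. We want delta > 0 such that 0 < |t + 6| < delta implies |(-4t^2 - 6t - 2) + 110| < eps.
(-4t^2 - 6t - 2) + 110 = -4t^2 - 6t + 108 = (t + 6)(-4t + 18).
So |(-4t^2 - 6t - 2) + 110| = |t + 6|·|-4t + 18|.
Require delta ≤ 1. Then |t + 6| < 1 gives |t| < 7, and by the triangle inequality |-4t + 18| ≤ 4·7 + 18 = 46.
Hence |(-4t^2 - 6t - 2) + 110| ≤ 46|t + 6| < eps provided |t + 6| < eps/46.
Take delta = min(1, eps/46). Then 0 < |t + 6| < delta gives both |t + 6| < 1 and |t + 6| < eps/46, so |(-4t^2 - 6t - 2) + 110| < eps.

delta = min(1, eps/46)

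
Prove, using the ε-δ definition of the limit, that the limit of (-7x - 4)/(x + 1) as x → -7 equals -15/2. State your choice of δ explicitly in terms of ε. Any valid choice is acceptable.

δ = min(3, 6ε)

Suppose ε > 0. We want δ > 0 with 0 < |x + 7| < δ ⇒ |(-7x - 4)/(x + 1) + 15/2| < ε.
Combining over a common denominator, (-7x - 4)/(x + 1) + 15/2 = [(-7x - 4)·(-6) − 45·(x + 1)] / [(-6)·(x + 1)] = -3(x + 7) / ((-6)(x + 1)).
So |(-7x - 4)/(x + 1) + 15/2| = 3|x + 7| / (6·|x + 1|).
Require δ ≤ 3, so |x + 1| ≥ |-6| − |x + 7| > 6 − 3 = 3.
Hence |(-7x - 4)/(x + 1) + 15/2| < 3|x + 7|/(6·3) = (1/6)|x + 7|, which is < ε once |x + 7| < 6ε.
Take δ = min(3, 6ε). Then 0 < |x + 7| < δ forces both bounds, so |(-7x - 4)/(x + 1) + 15/2| < ε.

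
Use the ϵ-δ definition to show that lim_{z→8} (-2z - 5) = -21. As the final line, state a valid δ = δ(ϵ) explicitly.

δ = ϵ/2

Let ϵ > 0. We need δ > 0 so that 0 < |z − 8| < δ implies |(-2z - 5) + 21| < ϵ.
|(-2z - 5) + 21| = |-2z + 16| = 2|z − 8|.
Thus it suffices that |z − 8| < ϵ/2.
Choosing δ = ϵ/2 gives |(-2z - 5) + 21| = 2|z − 8| < ϵ whenever |z − 8| < δ.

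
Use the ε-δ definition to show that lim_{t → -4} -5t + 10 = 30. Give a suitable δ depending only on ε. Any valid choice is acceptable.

δ = ε/5

Let ε > 0 be given. We need δ > 0 so that 0 < |t + 4| < δ implies |(-5t + 10) − 30| < ε.
|(-5t + 10) − 30| = |-5t - 20| = 5|t + 4|.
So 5|t + 4| < ε exactly when |t + 4| < ε/5.
Take δ = ε/5. If 0 < |t + 4| < δ then |(-5t + 10) − 30| = 5|t + 4| < 5·(ε/5) = ε.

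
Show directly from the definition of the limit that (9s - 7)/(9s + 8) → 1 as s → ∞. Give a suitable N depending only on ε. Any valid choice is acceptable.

N = (5/3)/ε

Fix ε > 0. We seek N > 0 such that s > N implies |(9s - 7)/(9s + 8) − 1| < ε.
(9s - 7)/(9s + 8) − 1 = (9(9s - 7) − 9(9s + 8)) / (9(9s + 8)) = -135/(9(9s + 8)).
For s > 0 we have 9s + 8 > 9s, so |(9s - 7)/(9s + 8) − 1| = 135/(9(9s + 8)) < 135/(9·9s) = (5/3)/s.
Thus |(9s - 7)/(9s + 8) − 1| < ε whenever s > (5/3)/ε.
Take N = (5/3)/ε. If s > N then |(9s - 7)/(9s + 8) − 1| < (5/3)/s < ε.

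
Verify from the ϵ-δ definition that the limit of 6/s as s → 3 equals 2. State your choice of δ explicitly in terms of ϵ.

Let ϵ > 0 be given. We seek δ > 0 such that 0 < |s − 3| < δ implies |6/s − 2| < ϵ.
|6/s − 2| = 6·|3 − s|/(3·|s|) = 6|s − 3|/(3|s|).
Restrict δ ≤ 3/2. Then |s − 3| < 3/2 gives |s| > 3/2, so 3|s| > 9/2.
Then |6/s − 2| < 6|s − 3|/(9/2), which is < ϵ when |s − 3| < (3/4)ϵ.
Take δ = min(3/2, (3/4)ϵ). Then 0 < |s − 3| < δ gives both |s − 3| < 3/2 and |s − 3| < (3/4)ϵ, so |6/s − 2| < ϵ.

δ = min(3/2, (3/4)ϵ)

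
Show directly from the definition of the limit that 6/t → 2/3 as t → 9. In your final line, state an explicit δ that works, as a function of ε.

Let ε > 0 be given. We seek δ > 0 such that 0 < |t − 9| < δ implies |6/t − (2/3)| < ε.
|6/t − (2/3)| = 6·|9 − t|/(9·|t|) = 6|t − 9|/(9|t|).
Restrict δ ≤ 9/2. Then |t − 9| < 9/2 gives |t| > 9/2, so 9|t| > 81/2.
Then |6/t − (2/3)| < 6|t − 9|/(81/2), which is < ε when |t − 9| < (27/4)ε.
Take δ = min(9/2, (27/4)ε). Then 0 < |t − 9| < δ gives both |t − 9| < 9/2 and |t − 9| < (27/4)ε, so |6/t − (2/3)| < ε.

δ = min(9/2, (27/4)ε)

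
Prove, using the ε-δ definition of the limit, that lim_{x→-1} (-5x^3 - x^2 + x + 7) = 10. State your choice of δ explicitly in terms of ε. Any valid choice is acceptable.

Let ε > 0 be given. We want δ > 0 such that 0 < |x + 1| < δ implies |(-5x^3 - x^2 + x + 7) − 10| < ε.
(-5x^3 - x^2 + x + 7) − 10 = -5x^3 - x^2 + x - 3 = (x + 1)(-5x^2 + 4x - 3).
So |(-5x^3 - x^2 + x + 7) − 10| = |x + 1|·|-5x^2 + 4x - 3|.
Assume first that |x + 1| < 1, so |x| < 2. Then |-5x^2 + 4x - 3| ≤ 5·2^2 + 4·2 + 3 = 31.
Hence |(-5x^3 - x^2 + x + 7) − 10| ≤ 31|x + 1| < ε provided |x + 1| < ε/31.
Take δ = min(1, ε/31). Then 0 < |x + 1| < δ gives both |x + 1| < 1 and |x + 1| < ε/31, so |(-5x^3 - x^2 + x + 7) − 10| < ε.

δ = min(1, ε/31)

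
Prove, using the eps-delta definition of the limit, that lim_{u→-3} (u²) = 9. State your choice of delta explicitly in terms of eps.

delta = min(1, eps/7)

Let eps > 0. We seek delta > 0 with 0 < |u + 3| < delta ⇒ |u² − 9| < eps.
Factor: u² − 9 = (u + 3)(u - 3), so |u² − 9| = |u + 3|·|u - 3|.
Impose delta ≤ 1 so that |u| < 4; then |u - 3| ≤ 7.
Hence |u² − 9| ≤ 7|u + 3|, which is < eps once |u + 3| < eps/7.
Take delta = min(1, eps/7). If 0 < |u + 3| < delta then both bounds hold and |u² − 9| ≤ 7|u + 3| < 7·(eps/7) = eps.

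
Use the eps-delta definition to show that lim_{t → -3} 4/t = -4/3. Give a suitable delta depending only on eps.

delta = min(3/2, (9/8)eps)

Let eps > 0. We seek delta > 0 such that 0 < |t + 3| < delta implies |4/t + 4/3| < eps.
|4/t + 4/3| = 4·|-3 − t|/(3·|t|) = 4|t + 3|/(3|t|).
Restrict delta ≤ 3/2. Then |t + 3| < 3/2 gives |t| > 3/2, so 3|t| > 9/2.
Then |4/t + 4/3| < 4|t + 3|/(9/2), which is < eps when |t + 3| < (9/8)eps.
Take delta = min(3/2, (9/8)eps). Then 0 < |t + 3| < delta gives both |t + 3| < 3/2 and |t + 3| < (9/8)eps, so |4/t + 4/3| < eps.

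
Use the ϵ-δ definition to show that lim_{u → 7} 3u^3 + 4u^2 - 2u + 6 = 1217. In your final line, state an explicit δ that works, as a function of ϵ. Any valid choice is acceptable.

Suppose ϵ > 0. We want δ > 0 such that 0 < |u − 7| < δ implies |(3u^3 + 4u^2 - 2u + 6) − 1217| < ϵ.
(3u^3 + 4u^2 - 2u + 6) − 1217 = 3u^3 + 4u^2 - 2u - 1211 = (u − 7)(3u^2 + 25u + 173).
So |(3u^3 + 4u^2 - 2u + 6) − 1217| = |u − 7|·|3u^2 + 25u + 173|.
Assume first that |u − 7| < 1, so |u| < 8. Then |3u^2 + 25u + 173| ≤ 3·8^2 + 25·8 + 173 = 565.
Hence |(3u^3 + 4u^2 - 2u + 6) − 1217| ≤ 565|u − 7| < ϵ provided |u − 7| < ϵ/565.
Choosing δ = min(1, ϵ/565) ensures both conditions, hence |(3u^3 + 4u^2 - 2u + 6) − 1217| < ϵ.

δ = min(1, ϵ/565)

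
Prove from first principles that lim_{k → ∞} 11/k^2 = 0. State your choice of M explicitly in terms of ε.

M = (11/ε)^{1/2}

Suppose ε > 0. For k ≥ 1, |11/k^2 − 0| = 11/k^2.
11/k^2 < ε ⇔ k^2 > 11/ε ⇔ k > (11/ε)^{1/2}.
Take M = (11/ε)^{1/2}. Then k > M implies 11/k^2 < ε.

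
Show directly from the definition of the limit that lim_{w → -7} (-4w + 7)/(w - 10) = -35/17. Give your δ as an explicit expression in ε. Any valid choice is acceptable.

δ = min(17/2, (289/66)ε)

Let ε > 0. We want δ > 0 with 0 < |w + 7| < δ ⇒ |(-4w + 7)/(w - 10) + 35/17| < ε.
Combining over a common denominator, (-4w + 7)/(w - 10) + 35/17 = [(-4w + 7)·(-17) − 35·(w - 10)] / [(-17)·(w - 10)] = 33(w + 7) / ((-17)(w - 10)).
So |(-4w + 7)/(w - 10) + 35/17| = 33|w + 7| / (17·|w − 10|).
Require δ ≤ 17/2, so |w − 10| ≥ |-17| − |w + 7| > 17 − 17/2 = 17/2.
Hence |(-4w + 7)/(w - 10) + 35/17| < 33|w + 7|/(17·(17/2)) = (66/289)|w + 7|, which is < ε once |w + 7| < (289/66)ε.
Take δ = min(17/2, (289/66)ε). Then 0 < |w + 7| < δ forces both bounds, so |(-4w + 7)/(w - 10) + 35/17| < ε.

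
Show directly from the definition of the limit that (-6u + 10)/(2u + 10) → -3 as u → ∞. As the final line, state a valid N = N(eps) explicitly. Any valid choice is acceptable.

Fix eps > 0. We seek N > 0 such that u > N implies |(-6u + 10)/(2u + 10) + 3| < eps.
(-6u + 10)/(2u + 10) + 3 = (2(-6u + 10) − (-6)(2u + 10)) / (2(2u + 10)) = 80/(2(2u + 10)).
For u > 0 we have 2u + 10 > 2u, so |(-6u + 10)/(2u + 10) + 3| = 80/(2(2u + 10)) < 80/(2·2u) = 20/u.
Thus |(-6u + 10)/(2u + 10) + 3| < eps whenever u > 20/eps.
Take N = 20/eps. If u > N then |(-6u + 10)/(2u + 10) + 3| < 20/u < eps.

N = 20/eps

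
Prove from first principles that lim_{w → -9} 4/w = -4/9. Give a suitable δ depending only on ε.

δ = min(9/2, (81/8)ε)

Let ε > 0. We seek δ > 0 such that 0 < |w + 9| < δ implies |4/w + 4/9| < ε.
|4/w + 4/9| = 4·|-9 − w|/(9·|w|) = 4|w + 9|/(9|w|).
Require δ ≤ 9/2 so that |w| > 9 − 9/2 = 9/2, hence 9|w| > 81/2.
Then |4/w + 4/9| < 4|w + 9|/(81/2), which is < ε when |w + 9| < (81/8)ε.
Take δ = min(9/2, (81/8)ε). Then 0 < |w + 9| < δ gives both |w + 9| < 9/2 and |w + 9| < (81/8)ε, so |4/w + 4/9| < ε.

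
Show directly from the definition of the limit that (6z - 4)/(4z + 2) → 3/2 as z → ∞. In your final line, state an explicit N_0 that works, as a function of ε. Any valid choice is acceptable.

Suppose ε > 0. We seek N_0 > 0 such that z > N_0 implies |(6z - 4)/(4z + 2) − (3/2)| < ε.
(6z - 4)/(4z + 2) − (3/2) = (4(6z - 4) − 6(4z + 2)) / (4(4z + 2)) = -28/(4(4z + 2)).
For z > 0 we have 4z + 2 > 4z, so |(6z - 4)/(4z + 2) − (3/2)| = 28/(4(4z + 2)) < 28/(4·4z) = (7/4)/z.
Thus |(6z - 4)/(4z + 2) − (3/2)| < ε whenever z > (7/4)/ε.
Take N_0 = (7/4)/ε. If z > N_0 then |(6z - 4)/(4z + 2) − (3/2)| < (7/4)/z < ε.

N_0 = (7/4)/ε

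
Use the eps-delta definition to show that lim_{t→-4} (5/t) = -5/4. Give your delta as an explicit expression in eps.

Fix eps > 0. We seek delta > 0 such that 0 < |t + 4| < delta implies |5/t + 5/4| < eps.
|5/t + 5/4| = 5·|-4 − t|/(4·|t|) = 5|t + 4|/(4|t|).
Require delta ≤ 2 so that |t| > 4 − 2 = 2, hence 4|t| > 8.
Then |5/t + 5/4| < 5|t + 4|/8, which is < eps when |t + 4| < (8/5)eps.
Take delta = min(2, (8/5)eps). Then 0 < |t + 4| < delta gives both |t + 4| < 2 and |t + 4| < (8/5)eps, so |5/t + 5/4| < eps.

delta = min(2, (8/5)eps)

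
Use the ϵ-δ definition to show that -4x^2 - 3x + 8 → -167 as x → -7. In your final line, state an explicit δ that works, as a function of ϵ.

δ = min(1, ϵ/57)

Fix ϵ > 0. We want δ > 0 such that 0 < |x + 7| < δ implies |(-4x^2 - 3x + 8) + 167| < ϵ.
(-4x^2 - 3x + 8) + 167 = -4x^2 - 3x + 175 = (x + 7)(-4x + 25).
So |(-4x^2 - 3x + 8) + 167| = |x + 7|·|-4x + 25|.
Assume first that |x + 7| < 1, so |x| < 8. Then |-4x + 25| ≤ 4·8 + 25 = 57.
Hence |(-4x^2 - 3x + 8) + 167| ≤ 57|x + 7| < ϵ provided |x + 7| < ϵ/57.
Take δ = min(1, ϵ/57). Then 0 < |x + 7| < δ gives both |x + 7| < 1 and |x + 7| < ϵ/57, so |(-4x^2 - 3x + 8) + 167| < ϵ.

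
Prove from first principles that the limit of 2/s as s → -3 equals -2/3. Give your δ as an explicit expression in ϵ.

δ = min(3/2, (9/4)ϵ)

Fix ϵ > 0. We seek δ > 0 such that 0 < |s + 3| < δ implies |2/s + 2/3| < ϵ.
|2/s + 2/3| = 2·|-3 − s|/(3·|s|) = 2|s + 3|/(3|s|).
Restrict δ ≤ 3/2. Then |s + 3| < 3/2 gives |s| > 3/2, so 3|s| > 9/2.
Then |2/s + 2/3| < 2|s + 3|/(9/2), which is < ϵ when |s + 3| < (9/4)ϵ.
Take δ = min(3/2, (9/4)ϵ). Then 0 < |s + 3| < δ gives both |s + 3| < 3/2 and |s + 3| < (9/4)ϵ, so |2/s + 2/3| < ϵ.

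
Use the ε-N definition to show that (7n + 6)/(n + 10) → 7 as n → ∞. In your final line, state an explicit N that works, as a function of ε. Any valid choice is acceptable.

N = 64/ε

Suppose ε > 0. For n ≥ 1, |(7n + 6)/(n + 10) − 7| = |-64|/((n + 10)) = 64/((n + 10)).
Since n + 10 ≥ n for n ≥ 1, this is ≤ 64/(n) = 64/n.
So |(7n + 6)/(n + 10) − 7| < ε whenever n > 64/ε.
Take N = 64/ε. If n > N then |(7n + 6)/(n + 10) − 7| ≤ 64/n < ε.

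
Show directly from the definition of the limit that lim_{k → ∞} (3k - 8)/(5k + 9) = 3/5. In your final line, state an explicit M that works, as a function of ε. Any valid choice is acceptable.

Fix ε > 0. For k ≥ 1, |(3k - 8)/(5k + 9) − (3/5)| = |-67|/(5(5k + 9)) = 67/(5(5k + 9)).
Since 5k + 9 ≥ 5k for k ≥ 1, this is ≤ 67/(5·5k) = (67/25)/k.
So |(3k - 8)/(5k + 9) − (3/5)| < ε whenever k > (67/25)/ε.
Take M = (67/25)/ε. If k > M then |(3k - 8)/(5k + 9) − (3/5)| ≤ (67/25)/k < ε.

M = (67/25)/ε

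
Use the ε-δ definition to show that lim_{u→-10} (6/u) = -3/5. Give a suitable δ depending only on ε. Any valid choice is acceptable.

δ = min(5, (25/3)ε)

Suppose ε > 0. We seek δ > 0 such that 0 < |u + 10| < δ implies |6/u + 3/5| < ε.
|6/u + 3/5| = 6·|-10 − u|/(10·|u|) = 6|u + 10|/(10|u|).
Restrict δ ≤ 5. Then |u + 10| < 5 gives |u| > 5, so 10|u| > 50.
Then |6/u + 3/5| < 6|u + 10|/50, which is < ε when |u + 10| < (25/3)ε.
Take δ = min(5, (25/3)ε). Then 0 < |u + 10| < δ gives both |u + 10| < 5 and |u + 10| < (25/3)ε, so |6/u + 3/5| < ε.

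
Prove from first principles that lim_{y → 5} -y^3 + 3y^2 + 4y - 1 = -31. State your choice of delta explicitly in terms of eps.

Let eps > 0. We want delta > 0 such that 0 < |y − 5| < delta implies |(-y^3 + 3y^2 + 4y - 1) + 31| < eps.
(-y^3 + 3y^2 + 4y - 1) + 31 = -y^3 + 3y^2 + 4y + 30 = (y − 5)(-y^2 - 2y - 6).
So |(-y^3 + 3y^2 + 4y - 1) + 31| = |y − 5|·|-y^2 - 2y - 6|.
Assume first that |y − 5| < 1, so |y| < 6. Then |-y^2 - 2y - 6| ≤ 6^2 + 2·6 + 6 = 54.
Hence |(-y^3 + 3y^2 + 4y - 1) + 31| ≤ 54|y − 5| < eps provided |y − 5| < eps/54.
Take delta = min(1, eps/54). Then 0 < |y − 5| < delta gives both |y − 5| < 1 and |y − 5| < eps/54, so |(-y^3 + 3y^2 + 4y - 1) + 31| < eps.

delta = min(1, eps/54)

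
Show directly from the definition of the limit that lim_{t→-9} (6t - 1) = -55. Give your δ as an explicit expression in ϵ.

δ = ϵ/6

Fix ϵ > 0. We need δ > 0 so that 0 < |t + 9| < δ implies |(6t - 1) + 55| < ϵ.
|(6t - 1) + 55| = |6t + 54| = 6|t + 9|.
Thus it suffices that |t + 9| < ϵ/6.
Take δ = ϵ/6. If 0 < |t + 9| < δ then |(6t - 1) + 55| = 6|t + 9| < 6·(ϵ/6) = ϵ.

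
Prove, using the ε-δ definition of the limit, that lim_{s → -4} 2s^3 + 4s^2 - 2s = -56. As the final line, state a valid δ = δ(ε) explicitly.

δ = min(1, ε/84)

Suppose ε > 0. We want δ > 0 such that 0 < |s + 4| < δ implies |(2s^3 + 4s^2 - 2s) + 56| < ε.
(2s^3 + 4s^2 - 2s) + 56 = 2s^3 + 4s^2 - 2s + 56 = (s + 4)(2s^2 - 4s + 14).
So |(2s^3 + 4s^2 - 2s) + 56| = |s + 4|·|2s^2 - 4s + 14|.
Require δ ≤ 1. Then |s + 4| < 1 gives |s| < 5, and by the triangle inequality |2s^2 - 4s + 14| ≤ 2·5^2 + 4·5 + 14 = 84.
Hence |(2s^3 + 4s^2 - 2s) + 56| ≤ 84|s + 4| < ε provided |s + 4| < ε/84.
Choosing δ = min(1, ε/84) ensures both conditions, hence |(2s^3 + 4s^2 - 2s) + 56| < ε.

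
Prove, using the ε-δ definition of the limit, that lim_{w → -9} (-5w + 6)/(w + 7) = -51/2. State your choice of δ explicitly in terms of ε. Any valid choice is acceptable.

Let ε > 0. We want δ > 0 with 0 < |w + 9| < δ ⇒ |(-5w + 6)/(w + 7) + 51/2| < ε.
Combining over a common denominator, (-5w + 6)/(w + 7) + 51/2 = [(-5w + 6)·(-2) − 51·(w + 7)] / [(-2)·(w + 7)] = -41(w + 9) / ((-2)(w + 7)).
So |(-5w + 6)/(w + 7) + 51/2| = 41|w + 9| / (2·|w + 7|).
Require δ ≤ 1, so |w + 7| ≥ |-2| − |w + 9| > 2 − 1 = 1.
Hence |(-5w + 6)/(w + 7) + 51/2| < 41|w + 9|/(2·1) = (41/2)|w + 9|, which is < ε once |w + 9| < (2/41)ε.
Take δ = min(1, (2/41)ε). Then 0 < |w + 9| < δ forces both bounds, so |(-5w + 6)/(w + 7) + 51/2| < ε.

δ = min(1, (2/41)ε)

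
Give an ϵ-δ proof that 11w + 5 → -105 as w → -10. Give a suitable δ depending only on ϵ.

δ = ϵ/11

Let ϵ > 0 be given. We need δ > 0 so that 0 < |w + 10| < δ implies |(11w + 5) + 105| < ϵ.
Since (11w + 5) + 105 = 11(w + 10), we have |(11w + 5) + 105| = 11|w + 10|.
Thus it suffices that |w + 10| < ϵ/11.
Choosing δ = ϵ/11 gives |(11w + 5) + 105| = 11|w + 10| < ϵ whenever |w + 10| < δ.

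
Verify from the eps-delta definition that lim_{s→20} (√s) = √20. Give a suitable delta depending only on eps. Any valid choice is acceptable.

delta = min(20, √20·eps)

Suppose eps > 0. We want delta > 0 such that 0 < |s − 20| < delta implies |√s − √20| < eps.
Rationalise: √s − √20 = (s − 20)/(√s + √20), so |√s − √20| = |s − 20|/(√s + √20).
Restrict delta ≤ 20 so that |s − 20| < 20 forces s > 0, and then √s + √20 > √20.
Hence |√s − √20| < |s − 20|/√20, which is < eps once |s − 20| < √20·eps.
Take delta = min(20, √20·eps). If 0 < |s − 20| < delta then s > 0 and |√s − √20| < |s − 20|/√20 < eps.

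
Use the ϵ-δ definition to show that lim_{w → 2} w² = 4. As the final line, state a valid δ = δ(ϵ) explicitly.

Let ϵ > 0. We seek δ > 0 with 0 < |w − 2| < δ ⇒ |w² − 4| < ϵ.
Factor: w² − 4 = (w − 2)(w + 2), so |w² − 4| = |w − 2|·|w + 2|.
Impose δ ≤ 1 so that |w| < 3; then |w + 2| ≤ 5.
Hence |w² − 4| ≤ 5|w − 2|, which is < ϵ once |w − 2| < ϵ/5.
Take δ = min(1, ϵ/5). If 0 < |w − 2| < δ then both bounds hold and |w² − 4| ≤ 5|w − 2| < 5·(ϵ/5) = ϵ.

δ = min(1, ϵ/5)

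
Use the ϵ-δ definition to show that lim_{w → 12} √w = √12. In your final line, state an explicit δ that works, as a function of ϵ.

Fix ϵ > 0. We want δ > 0 such that 0 < |w − 12| < δ implies |√w − √12| < ϵ.
Rationalise: √w − √12 = (w − 12)/(√w + √12), so |√w − √12| = |w − 12|/(√w + √12).
Restrict δ ≤ 12 so that |w − 12| < 12 forces w > 0, and then √w + √12 > √12.
Hence |√w − √12| < |w − 12|/√12, which is < ϵ once |w − 12| < √12·ϵ.
Take δ = min(12, √12·ϵ). If 0 < |w − 12| < δ then w > 0 and |√w − √12| < |w − 12|/√12 < ϵ.

δ = min(12, √12·ϵ)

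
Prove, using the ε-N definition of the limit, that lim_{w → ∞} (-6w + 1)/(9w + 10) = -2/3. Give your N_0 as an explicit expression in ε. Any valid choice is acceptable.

Let ε > 0 be given. We seek N_0 > 0 such that w > N_0 implies |(-6w + 1)/(9w + 10) + 2/3| < ε.
(-6w + 1)/(9w + 10) + 2/3 = (9(-6w + 1) − (-6)(9w + 10)) / (9(9w + 10)) = 69/(9(9w + 10)).
For w > 0 we have 9w + 10 > 9w, so |(-6w + 1)/(9w + 10) + 2/3| = 69/(9(9w + 10)) < 69/(9·9w) = (23/27)/w.
Thus |(-6w + 1)/(9w + 10) + 2/3| < ε whenever w > (23/27)/ε.
Take N_0 = (23/27)/ε. If w > N_0 then |(-6w + 1)/(9w + 10) + 2/3| < (23/27)/w < ε.

N_0 = (23/27)/ε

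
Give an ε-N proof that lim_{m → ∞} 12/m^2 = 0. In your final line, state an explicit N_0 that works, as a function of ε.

N_0 = (12/ε)^{1/2}

Let ε > 0. For m ≥ 1, |12/m^2 − 0| = 12/m^2.
12/m^2 < ε ⇔ m^2 > 12/ε ⇔ m > (12/ε)^{1/2}.
Take N_0 = (12/ε)^{1/2}. Then m > N_0 implies 12/m^2 < ε.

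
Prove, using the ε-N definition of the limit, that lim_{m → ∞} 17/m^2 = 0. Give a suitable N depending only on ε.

N = (17/ε)^{1/2}

Let ε > 0 be given. For m ≥ 1, |17/m^2 − 0| = 17/m^2.
17/m^2 < ε ⇔ m^2 > 17/ε ⇔ m > (17/ε)^{1/2}.
Take N = (17/ε)^{1/2}. Then m > N implies 17/m^2 < ε.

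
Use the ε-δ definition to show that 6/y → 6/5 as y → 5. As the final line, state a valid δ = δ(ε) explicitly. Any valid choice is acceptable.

Let ε > 0. We seek δ > 0 such that 0 < |y − 5| < δ implies |6/y − (6/5)| < ε.
|6/y − (6/5)| = 6·|5 − y|/(5·|y|) = 6|y − 5|/(5|y|).
Require δ ≤ 5/2 so that |y| > 5 − 5/2 = 5/2, hence 5|y| > 25/2.
Then |6/y − (6/5)| < 6|y − 5|/(25/2), which is < ε when |y − 5| < (25/12)ε.
Take δ = min(5/2, (25/12)ε). Then 0 < |y − 5| < δ gives both |y − 5| < 5/2 and |y − 5| < (25/12)ε, so |6/y − (6/5)| < ε.

δ = min(5/2, (25/12)ε)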